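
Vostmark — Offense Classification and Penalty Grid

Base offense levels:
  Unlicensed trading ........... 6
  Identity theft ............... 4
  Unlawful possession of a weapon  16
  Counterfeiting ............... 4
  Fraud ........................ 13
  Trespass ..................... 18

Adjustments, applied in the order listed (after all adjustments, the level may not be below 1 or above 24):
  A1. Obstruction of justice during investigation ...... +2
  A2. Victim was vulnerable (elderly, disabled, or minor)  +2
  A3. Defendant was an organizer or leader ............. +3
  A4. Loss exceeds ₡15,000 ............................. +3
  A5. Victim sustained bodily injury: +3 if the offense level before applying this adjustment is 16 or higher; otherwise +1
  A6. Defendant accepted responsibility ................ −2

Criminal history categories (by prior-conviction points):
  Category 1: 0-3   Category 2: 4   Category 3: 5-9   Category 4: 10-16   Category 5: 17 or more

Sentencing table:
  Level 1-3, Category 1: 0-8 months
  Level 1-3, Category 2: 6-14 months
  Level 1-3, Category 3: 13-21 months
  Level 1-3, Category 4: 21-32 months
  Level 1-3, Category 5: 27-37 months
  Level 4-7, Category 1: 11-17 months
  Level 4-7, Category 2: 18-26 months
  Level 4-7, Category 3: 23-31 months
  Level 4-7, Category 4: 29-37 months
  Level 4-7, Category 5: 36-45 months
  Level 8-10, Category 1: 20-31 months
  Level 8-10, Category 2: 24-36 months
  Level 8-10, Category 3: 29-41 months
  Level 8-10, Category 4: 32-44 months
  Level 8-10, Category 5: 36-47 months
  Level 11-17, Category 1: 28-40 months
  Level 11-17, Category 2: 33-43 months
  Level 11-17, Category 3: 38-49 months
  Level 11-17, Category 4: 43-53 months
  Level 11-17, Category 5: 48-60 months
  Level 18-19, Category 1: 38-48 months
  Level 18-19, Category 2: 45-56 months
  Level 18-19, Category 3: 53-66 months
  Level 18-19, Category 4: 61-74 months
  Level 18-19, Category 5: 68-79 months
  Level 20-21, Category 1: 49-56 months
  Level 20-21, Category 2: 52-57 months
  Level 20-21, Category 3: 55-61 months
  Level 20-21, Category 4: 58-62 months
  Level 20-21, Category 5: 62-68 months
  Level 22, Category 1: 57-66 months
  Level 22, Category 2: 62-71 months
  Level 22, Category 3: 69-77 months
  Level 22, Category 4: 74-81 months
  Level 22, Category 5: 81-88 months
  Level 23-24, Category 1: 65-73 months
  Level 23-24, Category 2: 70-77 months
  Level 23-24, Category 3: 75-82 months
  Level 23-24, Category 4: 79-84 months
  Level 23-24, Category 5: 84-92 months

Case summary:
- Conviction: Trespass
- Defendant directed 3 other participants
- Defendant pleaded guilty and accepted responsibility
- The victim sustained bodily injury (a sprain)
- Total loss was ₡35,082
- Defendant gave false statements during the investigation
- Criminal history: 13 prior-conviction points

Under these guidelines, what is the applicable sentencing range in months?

79-84 months

Base offense level for trespass: 18.
A1 applies: 18 + 2 = 20.
A3 applies: 20 + 3 = 23.
A4 applies: 23 + 3 = 26.
A5 applies (level before this adjustment is 26 ≥ 16, so +3): 26 + 3 = 29.
A6 applies: 29 − 2 = 27.
Level 27 exceeds the maximum of 24; capped at 24.
Final offense level: 24.
Criminal history: 13 prior points → Category 4 (10-16).
Level 24 falls in the 23-24 band.
Grid: Level 23-24 × Category 4 = 79-84 months.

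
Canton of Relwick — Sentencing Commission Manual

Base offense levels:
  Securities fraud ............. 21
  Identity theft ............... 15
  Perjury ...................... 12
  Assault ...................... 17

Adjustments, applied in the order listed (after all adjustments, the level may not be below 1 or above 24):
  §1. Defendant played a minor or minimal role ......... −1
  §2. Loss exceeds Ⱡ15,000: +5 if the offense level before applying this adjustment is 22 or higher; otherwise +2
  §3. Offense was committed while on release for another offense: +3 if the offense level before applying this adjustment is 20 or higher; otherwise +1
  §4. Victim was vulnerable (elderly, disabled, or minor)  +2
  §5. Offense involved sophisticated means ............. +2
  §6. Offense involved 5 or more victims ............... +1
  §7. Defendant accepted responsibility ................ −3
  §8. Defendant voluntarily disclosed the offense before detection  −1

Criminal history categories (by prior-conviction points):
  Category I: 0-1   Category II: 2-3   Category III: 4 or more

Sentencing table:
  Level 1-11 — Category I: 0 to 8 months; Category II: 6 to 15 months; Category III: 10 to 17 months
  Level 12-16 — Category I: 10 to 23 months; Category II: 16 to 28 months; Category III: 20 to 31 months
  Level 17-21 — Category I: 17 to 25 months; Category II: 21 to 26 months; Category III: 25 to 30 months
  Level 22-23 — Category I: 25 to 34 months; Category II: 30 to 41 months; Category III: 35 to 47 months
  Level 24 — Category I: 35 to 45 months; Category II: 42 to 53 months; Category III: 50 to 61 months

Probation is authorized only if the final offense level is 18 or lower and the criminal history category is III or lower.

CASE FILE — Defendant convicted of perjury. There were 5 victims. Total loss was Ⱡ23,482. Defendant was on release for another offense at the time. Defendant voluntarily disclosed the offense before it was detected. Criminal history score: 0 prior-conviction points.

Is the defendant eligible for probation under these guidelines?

Yes

Base offense level for perjury: 12.
§1 does not apply.
§2 applies (level before this adjustment is 12 < 22, so +2): 12 + 2 = 14.
§3 applies (level before this adjustment is 14 < 20, so +1): 14 + 1 = 15.
§4 does not apply.
§5 does not apply.
§6 applies: 15 + 1 = 16.
§7 does not apply.
§8 applies: 16 − 1 = 15.
Final offense level: 15.
Criminal history: 0 prior points → Category I (0-1).
Level 15 falls in the 12-16 band.
Grid: Level 12-16 × Category I = 10-23 months.
Probation check: level 15 ≤ 18 and category I ≤ III → eligible.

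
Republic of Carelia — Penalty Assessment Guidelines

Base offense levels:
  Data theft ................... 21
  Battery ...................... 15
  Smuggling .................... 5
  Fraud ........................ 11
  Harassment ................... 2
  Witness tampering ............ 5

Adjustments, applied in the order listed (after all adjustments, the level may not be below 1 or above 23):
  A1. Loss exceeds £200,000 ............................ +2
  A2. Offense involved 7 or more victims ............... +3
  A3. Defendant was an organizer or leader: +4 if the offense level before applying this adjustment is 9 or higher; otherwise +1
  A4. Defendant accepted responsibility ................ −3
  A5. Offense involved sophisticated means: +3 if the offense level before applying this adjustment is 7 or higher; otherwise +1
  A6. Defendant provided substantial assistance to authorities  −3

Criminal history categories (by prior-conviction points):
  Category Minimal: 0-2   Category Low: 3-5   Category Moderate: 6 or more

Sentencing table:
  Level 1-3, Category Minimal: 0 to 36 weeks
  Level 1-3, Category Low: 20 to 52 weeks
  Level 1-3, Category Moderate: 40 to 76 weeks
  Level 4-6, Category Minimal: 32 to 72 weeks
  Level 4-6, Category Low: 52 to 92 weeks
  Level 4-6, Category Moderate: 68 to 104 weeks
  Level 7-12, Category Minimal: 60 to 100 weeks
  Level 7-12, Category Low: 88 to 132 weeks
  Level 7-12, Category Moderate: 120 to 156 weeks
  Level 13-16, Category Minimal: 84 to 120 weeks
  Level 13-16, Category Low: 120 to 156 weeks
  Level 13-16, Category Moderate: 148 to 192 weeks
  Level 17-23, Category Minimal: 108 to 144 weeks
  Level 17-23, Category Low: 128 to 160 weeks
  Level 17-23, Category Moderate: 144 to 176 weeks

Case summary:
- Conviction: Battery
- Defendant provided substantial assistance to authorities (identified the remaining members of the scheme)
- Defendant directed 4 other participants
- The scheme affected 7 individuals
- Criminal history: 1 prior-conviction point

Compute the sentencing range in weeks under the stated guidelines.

Base offense level for battery: 15.
A1 does not apply.
A2 applies: 15 + 3 = 18.
A3 applies (level before this adjustment is 18 ≥ 9, so +4): 18 + 4 = 22.
A6 applies: 22 − 3 = 19.
Final offense level: 19.
Criminal history: 1 prior point → Category Minimal (0-2).
Level 19 falls in the 17-23 band.
Grid: Level 17-23 × Category Minimal = 108-144 weeks.

108-144 weeks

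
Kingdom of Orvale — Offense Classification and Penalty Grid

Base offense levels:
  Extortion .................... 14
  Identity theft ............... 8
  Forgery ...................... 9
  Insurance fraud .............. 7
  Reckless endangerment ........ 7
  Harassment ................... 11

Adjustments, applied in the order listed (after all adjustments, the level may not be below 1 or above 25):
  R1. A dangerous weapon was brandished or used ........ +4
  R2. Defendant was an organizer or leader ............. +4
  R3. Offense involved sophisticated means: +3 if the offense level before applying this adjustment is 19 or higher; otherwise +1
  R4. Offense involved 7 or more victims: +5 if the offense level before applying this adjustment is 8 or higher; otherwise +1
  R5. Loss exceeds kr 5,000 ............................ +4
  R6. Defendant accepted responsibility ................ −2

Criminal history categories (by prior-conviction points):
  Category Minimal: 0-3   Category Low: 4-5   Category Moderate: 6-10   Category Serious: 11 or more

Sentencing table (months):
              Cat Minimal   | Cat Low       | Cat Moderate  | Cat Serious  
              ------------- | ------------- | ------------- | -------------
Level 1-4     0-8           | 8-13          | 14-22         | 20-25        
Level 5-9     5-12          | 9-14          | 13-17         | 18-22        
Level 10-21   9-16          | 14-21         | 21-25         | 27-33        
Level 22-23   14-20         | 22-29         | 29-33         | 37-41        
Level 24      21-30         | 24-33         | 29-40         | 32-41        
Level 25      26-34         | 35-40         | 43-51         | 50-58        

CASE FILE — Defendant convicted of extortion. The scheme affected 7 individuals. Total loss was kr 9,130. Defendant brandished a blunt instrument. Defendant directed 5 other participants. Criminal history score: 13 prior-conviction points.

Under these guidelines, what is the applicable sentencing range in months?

Base offense level for extortion: 14.
R1 applies: 14 + 4 = 18.
R2 applies: 18 + 4 = 22.
R3 does not apply.
R4 applies (level before this adjustment is 22 ≥ 8, so +5): 22 + 5 = 27.
R5 applies: 27 + 4 = 31.
R6 does not apply.
Level 31 exceeds the maximum of 25; capped at 25.
Final offense level: 25.
Criminal history: 13 prior points → Category Serious (11+).
Level 25 falls in the 25 band.
Grid: Level 25 × Category Serious = 50-58 months.

50-58 months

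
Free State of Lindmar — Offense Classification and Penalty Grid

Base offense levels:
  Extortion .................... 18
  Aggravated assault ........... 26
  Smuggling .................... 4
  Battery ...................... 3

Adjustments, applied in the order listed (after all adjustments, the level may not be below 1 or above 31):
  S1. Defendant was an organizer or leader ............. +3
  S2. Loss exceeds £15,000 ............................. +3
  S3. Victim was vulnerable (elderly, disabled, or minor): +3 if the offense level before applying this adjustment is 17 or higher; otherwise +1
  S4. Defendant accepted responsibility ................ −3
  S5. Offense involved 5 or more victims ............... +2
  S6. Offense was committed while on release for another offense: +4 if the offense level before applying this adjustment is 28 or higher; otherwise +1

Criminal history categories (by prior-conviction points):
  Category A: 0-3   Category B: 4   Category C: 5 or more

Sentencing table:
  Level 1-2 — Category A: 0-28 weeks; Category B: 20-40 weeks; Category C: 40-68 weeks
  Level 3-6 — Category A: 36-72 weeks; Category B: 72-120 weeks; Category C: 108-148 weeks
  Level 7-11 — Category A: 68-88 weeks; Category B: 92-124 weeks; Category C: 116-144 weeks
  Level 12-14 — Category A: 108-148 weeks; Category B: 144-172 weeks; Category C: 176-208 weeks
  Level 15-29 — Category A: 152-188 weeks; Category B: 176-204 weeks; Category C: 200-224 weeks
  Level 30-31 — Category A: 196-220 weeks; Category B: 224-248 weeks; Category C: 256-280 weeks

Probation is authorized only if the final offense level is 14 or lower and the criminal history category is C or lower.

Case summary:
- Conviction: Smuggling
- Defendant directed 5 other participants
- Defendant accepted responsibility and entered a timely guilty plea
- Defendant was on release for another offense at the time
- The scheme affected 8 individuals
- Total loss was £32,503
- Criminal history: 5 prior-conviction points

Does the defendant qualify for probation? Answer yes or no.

Yes

Base offense level for smuggling: 4.
S1 applies: 4 + 3 = 7.
S2 applies: 7 + 3 = 10.
S3 does not apply.
S4 applies: 10 − 3 = 7.
S5 applies: 7 + 2 = 9.
S6 applies (level before this adjustment is 9 < 28, so +1): 9 + 1 = 10.
Final offense level: 10.
Criminal history: 5 prior points → Category C (5+).
Level 10 falls in the 7-11 band.
Grid: Level 7-11 × Category C = 116-144 weeks.
Probation check: level 10 ≤ 14 and category C ≤ C → eligible.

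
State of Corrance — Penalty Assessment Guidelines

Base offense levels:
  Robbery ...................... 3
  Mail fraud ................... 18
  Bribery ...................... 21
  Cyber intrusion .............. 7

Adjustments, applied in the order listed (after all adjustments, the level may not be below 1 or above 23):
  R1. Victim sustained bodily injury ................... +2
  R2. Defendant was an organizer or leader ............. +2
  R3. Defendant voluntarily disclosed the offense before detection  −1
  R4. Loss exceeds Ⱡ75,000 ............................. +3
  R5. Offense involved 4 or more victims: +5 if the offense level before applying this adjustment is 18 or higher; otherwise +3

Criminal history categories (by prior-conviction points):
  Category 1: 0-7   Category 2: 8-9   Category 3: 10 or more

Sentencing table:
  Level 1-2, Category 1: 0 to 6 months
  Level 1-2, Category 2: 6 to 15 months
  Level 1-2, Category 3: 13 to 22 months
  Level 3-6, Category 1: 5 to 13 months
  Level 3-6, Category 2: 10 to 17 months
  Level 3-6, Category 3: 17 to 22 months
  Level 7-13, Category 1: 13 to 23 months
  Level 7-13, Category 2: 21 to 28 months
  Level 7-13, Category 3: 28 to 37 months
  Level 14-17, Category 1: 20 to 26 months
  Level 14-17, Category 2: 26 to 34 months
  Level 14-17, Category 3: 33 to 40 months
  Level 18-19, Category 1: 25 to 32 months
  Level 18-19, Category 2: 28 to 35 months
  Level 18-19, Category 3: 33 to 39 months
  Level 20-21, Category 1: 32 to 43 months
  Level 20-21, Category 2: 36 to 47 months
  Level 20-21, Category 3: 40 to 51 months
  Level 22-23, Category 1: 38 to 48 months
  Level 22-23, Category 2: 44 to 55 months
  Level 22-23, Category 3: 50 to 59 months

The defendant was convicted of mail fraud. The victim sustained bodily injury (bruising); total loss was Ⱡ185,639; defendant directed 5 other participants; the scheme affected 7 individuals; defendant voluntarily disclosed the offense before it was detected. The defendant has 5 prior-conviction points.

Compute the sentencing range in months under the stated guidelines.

Base offense level for mail fraud: 18.
R1 applies: 18 + 2 = 20.
R2 applies: 20 + 2 = 22.
R3 applies: 22 − 1 = 21.
R4 applies: 21 + 3 = 24.
R5 applies (level before this adjustment is 24 ≥ 18, so +5): 24 + 5 = 29.
Level 29 exceeds the maximum of 23; capped at 23.
Final offense level: 23.
Criminal history: 5 prior points → Category 1 (0-7).
Level 23 falls in the 22-23 band.
Grid: Level 22-23 × Category 1 = 38-48 months.

38-48 months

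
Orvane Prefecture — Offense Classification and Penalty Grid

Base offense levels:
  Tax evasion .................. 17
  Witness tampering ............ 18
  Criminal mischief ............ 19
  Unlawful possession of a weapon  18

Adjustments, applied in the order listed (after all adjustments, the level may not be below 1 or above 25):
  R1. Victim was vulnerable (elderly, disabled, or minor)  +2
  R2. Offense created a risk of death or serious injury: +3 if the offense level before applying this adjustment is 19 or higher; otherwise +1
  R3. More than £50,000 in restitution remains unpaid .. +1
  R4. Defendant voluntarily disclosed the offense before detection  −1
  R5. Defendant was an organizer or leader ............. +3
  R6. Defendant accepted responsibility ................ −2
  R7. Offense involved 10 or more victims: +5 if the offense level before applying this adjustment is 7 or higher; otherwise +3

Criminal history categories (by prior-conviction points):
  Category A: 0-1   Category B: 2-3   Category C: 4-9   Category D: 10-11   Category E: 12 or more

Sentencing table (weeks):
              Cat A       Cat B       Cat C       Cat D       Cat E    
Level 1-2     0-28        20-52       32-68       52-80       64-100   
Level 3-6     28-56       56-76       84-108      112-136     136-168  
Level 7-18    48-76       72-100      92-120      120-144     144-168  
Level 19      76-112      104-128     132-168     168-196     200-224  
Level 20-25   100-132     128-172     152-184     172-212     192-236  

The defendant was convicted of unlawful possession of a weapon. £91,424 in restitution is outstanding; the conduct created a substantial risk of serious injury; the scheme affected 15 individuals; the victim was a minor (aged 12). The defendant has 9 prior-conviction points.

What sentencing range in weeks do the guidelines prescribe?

152-184 weeks

Base offense level for unlawful possession of a weapon: 18.
R1 applies: 18 + 2 = 20.
R2 applies (level before this adjustment is 20 ≥ 19, so +3): 20 + 3 = 23.
R3 applies: 23 + 1 = 24.
R4 does not apply.
R5 does not apply.
R7 applies (level before this adjustment is 24 ≥ 7, so +5): 24 + 5 = 29.
Level 29 exceeds the maximum of 25; capped at 25.
Final offense level: 25.
Criminal history: 9 prior points → Category C (4-9).
Level 25 falls in the 20-25 band.
Grid: Level 20-25 × Category C = 152-184 weeks.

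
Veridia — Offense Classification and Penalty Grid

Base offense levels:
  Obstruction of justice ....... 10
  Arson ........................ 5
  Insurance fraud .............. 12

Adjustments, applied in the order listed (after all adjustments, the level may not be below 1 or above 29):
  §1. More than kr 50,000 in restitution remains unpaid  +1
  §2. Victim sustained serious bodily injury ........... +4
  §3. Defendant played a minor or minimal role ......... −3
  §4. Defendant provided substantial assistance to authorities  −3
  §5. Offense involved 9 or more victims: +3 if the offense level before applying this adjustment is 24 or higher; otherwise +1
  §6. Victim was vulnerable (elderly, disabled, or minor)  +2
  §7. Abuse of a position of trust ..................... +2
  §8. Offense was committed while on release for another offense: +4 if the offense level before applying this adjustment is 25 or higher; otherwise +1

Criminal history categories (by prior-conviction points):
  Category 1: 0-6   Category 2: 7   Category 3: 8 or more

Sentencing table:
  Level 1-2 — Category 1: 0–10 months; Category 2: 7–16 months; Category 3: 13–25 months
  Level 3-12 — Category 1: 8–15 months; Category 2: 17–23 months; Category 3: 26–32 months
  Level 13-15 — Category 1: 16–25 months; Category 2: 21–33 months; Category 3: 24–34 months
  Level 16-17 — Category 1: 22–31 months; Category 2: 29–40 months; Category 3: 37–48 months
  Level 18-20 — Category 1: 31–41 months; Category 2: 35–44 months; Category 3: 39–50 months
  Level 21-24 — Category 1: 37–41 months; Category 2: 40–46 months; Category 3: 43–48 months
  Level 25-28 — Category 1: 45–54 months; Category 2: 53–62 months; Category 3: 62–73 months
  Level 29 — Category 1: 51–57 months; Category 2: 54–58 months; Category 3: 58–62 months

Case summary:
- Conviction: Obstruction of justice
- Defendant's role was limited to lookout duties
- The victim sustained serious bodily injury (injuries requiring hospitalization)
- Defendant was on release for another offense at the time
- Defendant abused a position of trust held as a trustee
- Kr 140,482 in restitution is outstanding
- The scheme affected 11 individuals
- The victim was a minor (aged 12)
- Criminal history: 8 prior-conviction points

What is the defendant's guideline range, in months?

Base offense level for obstruction of justice: 10.
§1 applies: 10 + 1 = 11.
§2 applies: 11 + 4 = 15.
§3 applies: 15 − 3 = 12.
§5 applies (level before this adjustment is 12 < 24, so +1): 12 + 1 = 13.
§6 applies: 13 + 2 = 15.
§7 applies: 15 + 2 = 17.
§8 applies (level before this adjustment is 17 < 25, so +1): 17 + 1 = 18.
Final offense level: 18.
Criminal history: 8 prior points → Category 3 (8+).
Level 18 falls in the 18-20 band.
Grid: Level 18-20 × Category 3 = 39-50 months.

39-50 months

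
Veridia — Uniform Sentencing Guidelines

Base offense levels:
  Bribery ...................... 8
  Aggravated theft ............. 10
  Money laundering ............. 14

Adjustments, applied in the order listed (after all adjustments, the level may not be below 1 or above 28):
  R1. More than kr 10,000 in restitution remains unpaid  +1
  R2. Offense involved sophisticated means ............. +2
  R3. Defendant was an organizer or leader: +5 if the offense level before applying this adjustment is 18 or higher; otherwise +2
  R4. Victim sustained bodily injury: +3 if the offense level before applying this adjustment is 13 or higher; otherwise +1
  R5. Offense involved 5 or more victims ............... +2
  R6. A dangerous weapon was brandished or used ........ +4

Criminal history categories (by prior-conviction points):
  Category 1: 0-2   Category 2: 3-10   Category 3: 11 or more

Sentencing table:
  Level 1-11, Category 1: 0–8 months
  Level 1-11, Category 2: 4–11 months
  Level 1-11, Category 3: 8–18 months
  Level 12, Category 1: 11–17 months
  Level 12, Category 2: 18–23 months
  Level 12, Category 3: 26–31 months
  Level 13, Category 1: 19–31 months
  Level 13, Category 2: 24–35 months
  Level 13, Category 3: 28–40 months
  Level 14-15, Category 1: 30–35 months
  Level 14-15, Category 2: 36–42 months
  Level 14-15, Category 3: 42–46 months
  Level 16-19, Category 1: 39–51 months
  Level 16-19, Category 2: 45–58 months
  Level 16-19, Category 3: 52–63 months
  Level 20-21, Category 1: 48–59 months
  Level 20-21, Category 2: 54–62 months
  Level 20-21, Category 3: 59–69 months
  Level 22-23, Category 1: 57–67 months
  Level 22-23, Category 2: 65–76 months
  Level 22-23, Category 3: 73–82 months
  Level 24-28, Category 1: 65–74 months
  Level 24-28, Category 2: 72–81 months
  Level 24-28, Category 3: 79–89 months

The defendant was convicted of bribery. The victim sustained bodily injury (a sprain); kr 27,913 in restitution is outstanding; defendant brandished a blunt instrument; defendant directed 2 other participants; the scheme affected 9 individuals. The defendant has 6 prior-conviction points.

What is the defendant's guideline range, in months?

Base offense level for bribery: 8.
R1 applies: 8 + 1 = 9.
R3 applies (level before this adjustment is 9 < 18, so +2): 9 + 2 = 11.
R4 applies (level before this adjustment is 11 < 13, so +1): 11 + 1 = 12.
R5 applies: 12 + 2 = 14.
R6 applies: 14 + 4 = 18.
Final offense level: 18.
Criminal history: 6 prior points → Category 2 (3-10).
Level 18 falls in the 16-19 band.
Grid: Level 16-19 × Category 2 = 45-58 months.

45-58 months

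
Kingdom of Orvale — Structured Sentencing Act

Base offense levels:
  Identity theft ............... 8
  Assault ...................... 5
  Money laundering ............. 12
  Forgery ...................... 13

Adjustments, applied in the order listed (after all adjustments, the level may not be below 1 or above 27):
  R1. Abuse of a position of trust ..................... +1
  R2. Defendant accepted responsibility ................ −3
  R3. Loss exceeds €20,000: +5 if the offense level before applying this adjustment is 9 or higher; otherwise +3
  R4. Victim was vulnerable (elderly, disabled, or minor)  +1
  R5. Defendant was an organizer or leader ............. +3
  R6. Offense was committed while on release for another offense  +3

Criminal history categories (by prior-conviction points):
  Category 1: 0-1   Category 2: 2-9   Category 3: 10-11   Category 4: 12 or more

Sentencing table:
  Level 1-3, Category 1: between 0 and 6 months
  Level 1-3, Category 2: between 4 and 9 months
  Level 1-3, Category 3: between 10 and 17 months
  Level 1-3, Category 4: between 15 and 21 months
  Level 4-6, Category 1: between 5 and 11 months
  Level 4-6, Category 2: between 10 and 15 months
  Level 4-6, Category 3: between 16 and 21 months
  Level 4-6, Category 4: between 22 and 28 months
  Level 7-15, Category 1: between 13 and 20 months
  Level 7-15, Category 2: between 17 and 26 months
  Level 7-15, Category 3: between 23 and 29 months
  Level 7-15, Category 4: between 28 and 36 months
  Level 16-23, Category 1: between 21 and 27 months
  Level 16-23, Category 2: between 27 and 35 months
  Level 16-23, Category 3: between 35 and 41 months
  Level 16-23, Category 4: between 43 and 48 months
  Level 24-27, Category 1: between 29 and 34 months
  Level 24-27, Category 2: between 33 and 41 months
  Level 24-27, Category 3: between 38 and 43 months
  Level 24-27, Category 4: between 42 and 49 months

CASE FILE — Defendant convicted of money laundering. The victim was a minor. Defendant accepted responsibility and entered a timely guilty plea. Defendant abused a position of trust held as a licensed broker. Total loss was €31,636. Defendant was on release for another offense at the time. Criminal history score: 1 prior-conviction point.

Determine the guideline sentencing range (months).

21-27 months

Base offense level for money laundering: 12.
R1 applies: 12 + 1 = 13.
R2 applies: 13 − 3 = 10.
R3 applies (level before this adjustment is 10 ≥ 9, so +5): 10 + 5 = 15.
R4 applies: 15 + 1 = 16.
R5 does not apply.
R6 applies: 16 + 3 = 19.
Final offense level: 19.
Criminal history: 1 prior point → Category 1 (0-1).
Level 19 falls in the 16-23 band.
Grid: Level 16-23 × Category 1 = 21-27 months.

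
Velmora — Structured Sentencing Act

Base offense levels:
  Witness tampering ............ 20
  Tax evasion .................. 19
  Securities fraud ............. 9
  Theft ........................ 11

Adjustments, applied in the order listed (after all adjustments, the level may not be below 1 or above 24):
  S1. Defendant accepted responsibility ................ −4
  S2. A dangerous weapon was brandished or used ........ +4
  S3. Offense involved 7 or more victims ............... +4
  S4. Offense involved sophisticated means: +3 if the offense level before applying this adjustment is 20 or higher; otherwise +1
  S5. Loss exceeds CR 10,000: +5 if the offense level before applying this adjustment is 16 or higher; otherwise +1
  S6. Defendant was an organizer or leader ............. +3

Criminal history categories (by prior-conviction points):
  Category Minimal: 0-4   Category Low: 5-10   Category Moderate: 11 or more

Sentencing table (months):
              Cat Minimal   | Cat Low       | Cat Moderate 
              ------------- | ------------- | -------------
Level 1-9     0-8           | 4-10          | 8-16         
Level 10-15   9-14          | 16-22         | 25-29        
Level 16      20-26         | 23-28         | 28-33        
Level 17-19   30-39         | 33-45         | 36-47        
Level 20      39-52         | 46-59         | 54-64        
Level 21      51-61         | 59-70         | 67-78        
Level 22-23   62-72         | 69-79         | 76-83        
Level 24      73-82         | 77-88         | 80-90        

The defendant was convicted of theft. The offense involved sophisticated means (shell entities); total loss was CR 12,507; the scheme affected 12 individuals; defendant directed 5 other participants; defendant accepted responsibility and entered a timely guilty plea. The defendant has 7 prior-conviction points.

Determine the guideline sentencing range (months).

23-28 months

Base offense level for theft: 11.
S1 applies: 11 − 4 = 7.
S3 applies: 7 + 4 = 11.
S4 applies (level before this adjustment is 11 < 20, so +1): 11 + 1 = 12.
S5 applies (level before this adjustment is 12 < 16, so +1): 12 + 1 = 13.
S6 applies: 13 + 3 = 16.
Final offense level: 16.
Criminal history: 7 prior points → Category Low (5-10).
Level 16 falls in the 16 band.
Grid: Level 16 × Category Low = 23-28 months.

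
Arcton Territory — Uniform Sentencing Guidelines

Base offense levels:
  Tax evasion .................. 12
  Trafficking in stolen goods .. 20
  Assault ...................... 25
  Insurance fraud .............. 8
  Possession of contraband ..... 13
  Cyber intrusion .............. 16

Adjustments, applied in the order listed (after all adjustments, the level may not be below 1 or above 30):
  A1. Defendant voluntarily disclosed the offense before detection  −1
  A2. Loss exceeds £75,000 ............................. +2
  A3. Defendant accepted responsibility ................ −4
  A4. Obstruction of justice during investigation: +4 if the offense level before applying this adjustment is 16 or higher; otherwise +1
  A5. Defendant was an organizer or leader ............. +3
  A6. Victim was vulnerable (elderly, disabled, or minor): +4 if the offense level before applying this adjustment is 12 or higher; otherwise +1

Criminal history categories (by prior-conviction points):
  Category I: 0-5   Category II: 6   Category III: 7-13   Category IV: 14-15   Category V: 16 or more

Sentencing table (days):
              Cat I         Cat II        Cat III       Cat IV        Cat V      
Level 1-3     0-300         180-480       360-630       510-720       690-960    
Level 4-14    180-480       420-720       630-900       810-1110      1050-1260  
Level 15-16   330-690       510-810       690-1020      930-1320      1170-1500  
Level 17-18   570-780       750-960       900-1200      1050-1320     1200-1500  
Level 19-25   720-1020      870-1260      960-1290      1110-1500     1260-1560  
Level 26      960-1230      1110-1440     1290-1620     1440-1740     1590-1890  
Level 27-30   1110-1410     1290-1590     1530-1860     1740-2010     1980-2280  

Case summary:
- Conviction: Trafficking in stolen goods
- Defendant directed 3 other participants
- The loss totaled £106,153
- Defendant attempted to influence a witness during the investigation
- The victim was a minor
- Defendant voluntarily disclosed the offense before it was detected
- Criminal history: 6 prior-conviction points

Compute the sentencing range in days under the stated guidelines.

Base offense level for trafficking in stolen goods: 20.
A1 applies: 20 − 1 = 19.
A2 applies: 19 + 2 = 21.
A3 does not apply.
A4 applies (level before this adjustment is 21 ≥ 16, so +4): 21 + 4 = 25.
A5 applies: 25 + 3 = 28.
A6 applies (level before this adjustment is 28 ≥ 12, so +4): 28 + 4 = 32.
Level 32 exceeds the maximum of 30; capped at 30.
Final offense level: 30.
Criminal history: 6 prior points → Category II (6).
Level 30 falls in the 27-30 band.
Grid: Level 27-30 × Category II = 1290-1590 days.

1290-1590 days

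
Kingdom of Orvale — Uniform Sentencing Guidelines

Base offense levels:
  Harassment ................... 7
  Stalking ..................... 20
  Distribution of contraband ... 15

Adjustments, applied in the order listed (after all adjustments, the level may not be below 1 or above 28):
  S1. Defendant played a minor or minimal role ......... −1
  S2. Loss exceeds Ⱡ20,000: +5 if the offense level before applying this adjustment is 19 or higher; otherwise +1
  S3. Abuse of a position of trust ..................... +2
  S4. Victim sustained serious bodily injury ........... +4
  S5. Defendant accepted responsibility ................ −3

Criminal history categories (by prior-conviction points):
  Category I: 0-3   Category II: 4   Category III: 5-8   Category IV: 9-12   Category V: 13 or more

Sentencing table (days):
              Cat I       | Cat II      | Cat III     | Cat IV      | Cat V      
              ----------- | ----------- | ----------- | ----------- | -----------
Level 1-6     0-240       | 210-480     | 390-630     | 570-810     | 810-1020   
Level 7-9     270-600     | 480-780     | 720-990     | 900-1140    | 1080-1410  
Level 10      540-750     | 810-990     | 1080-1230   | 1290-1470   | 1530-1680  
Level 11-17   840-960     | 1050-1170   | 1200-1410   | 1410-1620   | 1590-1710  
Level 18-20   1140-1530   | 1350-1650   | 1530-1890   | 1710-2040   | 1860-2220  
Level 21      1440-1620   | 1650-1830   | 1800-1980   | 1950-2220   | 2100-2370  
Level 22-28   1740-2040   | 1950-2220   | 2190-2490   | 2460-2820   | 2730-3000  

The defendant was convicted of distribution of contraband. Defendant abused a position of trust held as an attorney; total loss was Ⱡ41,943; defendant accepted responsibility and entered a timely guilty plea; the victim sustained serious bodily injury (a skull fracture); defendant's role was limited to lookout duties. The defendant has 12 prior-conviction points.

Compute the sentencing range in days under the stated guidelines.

Base offense level for distribution of contraband: 15.
S1 applies: 15 − 1 = 14.
S2 applies (level before this adjustment is 14 < 19, so +1): 14 + 1 = 15.
S3 applies: 15 + 2 = 17.
S4 applies: 17 + 4 = 21.
S5 applies: 21 − 3 = 18.
Final offense level: 18.
Criminal history: 12 prior points → Category IV (9-12).
Level 18 falls in the 18-20 band.
Grid: Level 18-20 × Category IV = 1710-2040 days.

1710-2040 days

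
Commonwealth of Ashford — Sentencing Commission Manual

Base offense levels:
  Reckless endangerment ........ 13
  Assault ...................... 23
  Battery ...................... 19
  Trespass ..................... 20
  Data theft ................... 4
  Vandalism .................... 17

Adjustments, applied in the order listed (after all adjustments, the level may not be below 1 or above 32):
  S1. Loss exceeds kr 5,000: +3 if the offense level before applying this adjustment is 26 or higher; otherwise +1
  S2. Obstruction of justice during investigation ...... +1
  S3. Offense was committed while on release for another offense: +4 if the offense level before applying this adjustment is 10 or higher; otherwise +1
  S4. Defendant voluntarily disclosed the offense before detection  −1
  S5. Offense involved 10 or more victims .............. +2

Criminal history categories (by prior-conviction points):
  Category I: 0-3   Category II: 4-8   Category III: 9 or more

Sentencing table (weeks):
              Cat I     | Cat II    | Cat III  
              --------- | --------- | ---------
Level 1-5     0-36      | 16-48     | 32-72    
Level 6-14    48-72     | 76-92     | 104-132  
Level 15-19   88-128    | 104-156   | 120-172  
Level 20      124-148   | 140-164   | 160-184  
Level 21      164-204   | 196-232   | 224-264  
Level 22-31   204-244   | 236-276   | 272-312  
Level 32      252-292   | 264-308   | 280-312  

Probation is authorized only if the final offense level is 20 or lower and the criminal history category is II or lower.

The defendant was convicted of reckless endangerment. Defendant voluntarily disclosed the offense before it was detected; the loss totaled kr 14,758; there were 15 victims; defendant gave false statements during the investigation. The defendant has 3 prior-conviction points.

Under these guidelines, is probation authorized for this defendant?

Base offense level for reckless endangerment: 13.
S1 applies (level before this adjustment is 13 < 26, so +1): 13 + 1 = 14.
S2 applies: 14 + 1 = 15.
S3 does not apply.
S4 applies: 15 − 1 = 14.
S5 applies: 14 + 2 = 16.
Final offense level: 16.
Criminal history: 3 prior points → Category I (0-3).
Level 16 falls in the 15-19 band.
Grid: Level 15-19 × Category I = 88-128 weeks.
Probation check: level 16 ≤ 20 and category I ≤ II → eligible.

Yes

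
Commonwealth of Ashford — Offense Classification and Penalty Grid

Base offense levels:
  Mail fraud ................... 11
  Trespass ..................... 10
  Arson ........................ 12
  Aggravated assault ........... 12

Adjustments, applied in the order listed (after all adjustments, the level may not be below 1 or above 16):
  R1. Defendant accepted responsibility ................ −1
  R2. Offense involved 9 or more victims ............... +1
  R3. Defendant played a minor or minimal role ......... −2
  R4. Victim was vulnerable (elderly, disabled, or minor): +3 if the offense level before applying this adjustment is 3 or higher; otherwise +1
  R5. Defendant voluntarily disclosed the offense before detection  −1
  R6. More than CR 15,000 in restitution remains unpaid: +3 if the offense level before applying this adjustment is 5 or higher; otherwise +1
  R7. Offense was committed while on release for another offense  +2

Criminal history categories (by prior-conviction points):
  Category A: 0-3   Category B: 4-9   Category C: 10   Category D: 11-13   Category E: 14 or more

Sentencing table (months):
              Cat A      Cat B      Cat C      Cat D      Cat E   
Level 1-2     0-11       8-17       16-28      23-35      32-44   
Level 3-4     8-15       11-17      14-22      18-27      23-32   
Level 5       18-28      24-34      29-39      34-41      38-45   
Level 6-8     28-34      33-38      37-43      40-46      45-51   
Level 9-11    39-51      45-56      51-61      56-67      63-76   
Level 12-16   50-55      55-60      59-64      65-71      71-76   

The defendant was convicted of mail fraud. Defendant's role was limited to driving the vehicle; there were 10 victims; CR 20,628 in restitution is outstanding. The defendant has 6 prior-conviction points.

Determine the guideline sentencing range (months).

55-60 months

Base offense level for mail fraud: 11.
R2 applies: 11 + 1 = 12.
R3 applies: 12 − 2 = 10.
R4 does not apply.
R6 applies (level before this adjustment is 10 ≥ 5, so +3): 10 + 3 = 13.
Final offense level: 13.
Criminal history: 6 prior points → Category B (4-9).
Level 13 falls in the 12-16 band.
Grid: Level 12-16 × Category B = 55-60 months.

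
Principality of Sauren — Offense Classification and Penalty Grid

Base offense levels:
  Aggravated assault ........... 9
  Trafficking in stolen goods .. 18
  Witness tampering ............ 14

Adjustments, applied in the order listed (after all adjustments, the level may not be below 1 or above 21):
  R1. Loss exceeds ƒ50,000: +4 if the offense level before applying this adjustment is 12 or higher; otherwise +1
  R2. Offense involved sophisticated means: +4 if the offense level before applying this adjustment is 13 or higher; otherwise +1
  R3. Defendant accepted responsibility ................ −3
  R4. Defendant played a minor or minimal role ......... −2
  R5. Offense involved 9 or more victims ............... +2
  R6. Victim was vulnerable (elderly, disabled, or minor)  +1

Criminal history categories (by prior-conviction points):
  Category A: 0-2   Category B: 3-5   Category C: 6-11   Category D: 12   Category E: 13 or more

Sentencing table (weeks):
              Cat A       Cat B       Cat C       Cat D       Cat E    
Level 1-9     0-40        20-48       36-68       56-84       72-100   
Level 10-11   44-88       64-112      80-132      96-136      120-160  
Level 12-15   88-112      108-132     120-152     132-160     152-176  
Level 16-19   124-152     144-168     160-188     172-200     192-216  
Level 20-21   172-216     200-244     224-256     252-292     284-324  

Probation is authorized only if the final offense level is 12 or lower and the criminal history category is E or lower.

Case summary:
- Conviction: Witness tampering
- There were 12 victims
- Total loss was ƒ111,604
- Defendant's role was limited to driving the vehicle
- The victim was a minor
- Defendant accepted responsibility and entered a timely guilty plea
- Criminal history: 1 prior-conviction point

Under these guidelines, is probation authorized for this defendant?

Base offense level for witness tampering: 14.
R1 applies (level before this adjustment is 14 ≥ 12, so +4): 14 + 4 = 18.
R3 applies: 18 − 3 = 15.
R4 applies: 15 − 2 = 13.
R5 applies: 13 + 2 = 15.
R6 applies: 15 + 1 = 16.
Final offense level: 16.
Criminal history: 1 prior point → Category A (0-2).
Level 16 falls in the 16-19 band.
Grid: Level 16-19 × Category A = 124-152 weeks.
Probation check: level 16 > 12 and category A ≤ E → not eligible.

No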